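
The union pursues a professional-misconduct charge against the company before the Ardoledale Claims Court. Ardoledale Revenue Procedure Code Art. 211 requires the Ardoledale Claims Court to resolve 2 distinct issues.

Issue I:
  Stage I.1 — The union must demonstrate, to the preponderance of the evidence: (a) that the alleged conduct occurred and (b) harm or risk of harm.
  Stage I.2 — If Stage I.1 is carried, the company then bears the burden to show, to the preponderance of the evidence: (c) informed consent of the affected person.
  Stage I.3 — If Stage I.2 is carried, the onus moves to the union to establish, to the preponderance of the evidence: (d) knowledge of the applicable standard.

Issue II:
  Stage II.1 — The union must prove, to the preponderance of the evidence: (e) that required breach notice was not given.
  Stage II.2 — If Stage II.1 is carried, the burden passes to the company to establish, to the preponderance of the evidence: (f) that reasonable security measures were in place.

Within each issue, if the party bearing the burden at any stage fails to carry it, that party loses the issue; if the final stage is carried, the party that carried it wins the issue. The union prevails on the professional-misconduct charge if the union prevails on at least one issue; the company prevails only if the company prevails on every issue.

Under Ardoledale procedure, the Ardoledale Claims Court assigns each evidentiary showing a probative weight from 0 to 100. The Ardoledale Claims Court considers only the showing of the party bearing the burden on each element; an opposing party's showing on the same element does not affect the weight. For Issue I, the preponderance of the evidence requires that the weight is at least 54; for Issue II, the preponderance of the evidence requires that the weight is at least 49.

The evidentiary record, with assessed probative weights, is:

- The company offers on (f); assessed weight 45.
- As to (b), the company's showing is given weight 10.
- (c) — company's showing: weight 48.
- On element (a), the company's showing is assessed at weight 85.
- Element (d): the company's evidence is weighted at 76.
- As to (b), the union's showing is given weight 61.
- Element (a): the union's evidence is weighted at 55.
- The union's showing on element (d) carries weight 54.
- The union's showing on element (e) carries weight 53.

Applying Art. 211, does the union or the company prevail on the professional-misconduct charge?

union

— Issue I —
Stage I.1 (union, the preponderance of the evidence, weight is at least 54): (a) 55 (company's 85 disregarded) ≥ 54 — meets; (b) 61 (company's 10 disregarded) ≥ 54 — meets.
  Stage I.1 carried; the burden shifts to the company.
Stage I.2 (company, the preponderance of the evidence, weight is at least 54): (c) 48 < 54 — fails.
  Stage I.2 not carried; the company fails its burden.
The analysis ends at Stage I.2; the union prevails on this issue.
— Issue II —
Stage II.1 (union, the preponderance of the evidence, weight is at least 49): (e) 53 ≥ 49 — meets.
  All elements met. The burden passes to the company.
Stage II.2 (company, the preponderance of the evidence, weight is at least 49): (f) 45 < 49 — fails.
  Not every element is met, so the company fails to carry Stage II.2.
The analysis ends at Stage II.2; the union prevails on this issue.
Per-issue: Issue I → union; Issue II → union. The union must prevail on at least one issue; overall, the union prevails.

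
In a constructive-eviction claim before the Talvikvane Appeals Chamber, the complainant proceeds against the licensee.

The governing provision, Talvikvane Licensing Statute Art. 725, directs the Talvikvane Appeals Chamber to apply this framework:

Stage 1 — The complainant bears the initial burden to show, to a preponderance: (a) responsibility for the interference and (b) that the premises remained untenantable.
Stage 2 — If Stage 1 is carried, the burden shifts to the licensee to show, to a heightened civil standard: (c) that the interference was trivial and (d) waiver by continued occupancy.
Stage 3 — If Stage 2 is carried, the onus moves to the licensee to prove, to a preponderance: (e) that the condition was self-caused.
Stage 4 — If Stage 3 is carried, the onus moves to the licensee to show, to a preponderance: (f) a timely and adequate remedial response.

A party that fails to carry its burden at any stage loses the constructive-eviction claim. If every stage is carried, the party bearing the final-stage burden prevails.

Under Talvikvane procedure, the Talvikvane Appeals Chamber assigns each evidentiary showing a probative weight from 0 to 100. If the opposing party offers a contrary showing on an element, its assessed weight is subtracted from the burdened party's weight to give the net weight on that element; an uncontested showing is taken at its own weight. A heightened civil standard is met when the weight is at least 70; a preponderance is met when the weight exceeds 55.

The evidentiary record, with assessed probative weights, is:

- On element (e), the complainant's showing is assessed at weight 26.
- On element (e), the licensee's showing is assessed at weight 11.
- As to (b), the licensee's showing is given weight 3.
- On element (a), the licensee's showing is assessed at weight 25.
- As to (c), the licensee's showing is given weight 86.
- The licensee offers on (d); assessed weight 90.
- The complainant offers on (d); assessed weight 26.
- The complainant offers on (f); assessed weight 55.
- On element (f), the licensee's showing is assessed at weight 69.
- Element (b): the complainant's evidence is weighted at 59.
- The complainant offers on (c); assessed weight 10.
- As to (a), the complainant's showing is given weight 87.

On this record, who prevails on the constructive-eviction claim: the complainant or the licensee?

Stage 1 (complainant, a preponderance, weight exceeds 55): (a) net 87−25=62 > 55 — meets; (b) net 59−3=56 > 55 — meets.
  Stage 1 is satisfied; the onus moves to the licensee.
Stage 2 (licensee, a heightened civil standard, weight is at least 70): (c) net 86−10=76 ≥ 70 — meets; (d) net 90−26=64 < 70 — fails.
  Stage 2 not carried; the licensee fails its burden.
The analysis ends at Stage 2; the complainant prevails.

complainant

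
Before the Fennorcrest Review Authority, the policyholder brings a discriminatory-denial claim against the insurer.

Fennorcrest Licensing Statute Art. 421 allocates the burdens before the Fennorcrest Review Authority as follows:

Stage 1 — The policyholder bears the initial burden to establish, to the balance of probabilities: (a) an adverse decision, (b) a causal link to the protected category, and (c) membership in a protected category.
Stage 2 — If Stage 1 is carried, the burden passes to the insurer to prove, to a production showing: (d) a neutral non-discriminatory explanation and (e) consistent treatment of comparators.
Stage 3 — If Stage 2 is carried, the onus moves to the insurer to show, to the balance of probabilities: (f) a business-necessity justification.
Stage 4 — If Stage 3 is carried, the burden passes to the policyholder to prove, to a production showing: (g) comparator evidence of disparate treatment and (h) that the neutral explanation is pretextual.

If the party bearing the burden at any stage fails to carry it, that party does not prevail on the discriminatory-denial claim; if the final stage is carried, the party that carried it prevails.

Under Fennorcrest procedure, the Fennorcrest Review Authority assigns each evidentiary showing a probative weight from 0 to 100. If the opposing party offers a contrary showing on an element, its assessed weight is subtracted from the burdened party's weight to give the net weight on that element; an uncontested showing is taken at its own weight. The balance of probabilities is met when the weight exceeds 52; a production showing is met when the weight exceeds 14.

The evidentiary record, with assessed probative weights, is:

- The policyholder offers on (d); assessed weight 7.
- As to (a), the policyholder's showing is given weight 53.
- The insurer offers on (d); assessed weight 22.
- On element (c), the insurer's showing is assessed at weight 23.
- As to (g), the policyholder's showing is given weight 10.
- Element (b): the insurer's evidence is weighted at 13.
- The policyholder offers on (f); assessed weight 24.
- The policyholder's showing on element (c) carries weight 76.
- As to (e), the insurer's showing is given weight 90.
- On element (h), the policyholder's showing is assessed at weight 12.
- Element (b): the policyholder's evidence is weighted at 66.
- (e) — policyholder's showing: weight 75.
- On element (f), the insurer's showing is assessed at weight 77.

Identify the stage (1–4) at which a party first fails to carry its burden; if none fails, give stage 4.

At Stage 1 the policyholder must meet the balance of probabilities (weight exceeds 52): on (a) the weight is 53, which does exceed 52, so (a) meets the standard; on (b) the weight is 66 less the opposing 13 gives net 53, > 52, so (b) meets the standard; on (c) the weight is 76 less the opposing 23 gives net 53, which does exceed 52, so (c) meets the standard.
  All elements met. The burden passes to the insurer.
At Stage 2 the insurer must meet a production showing (weight exceeds 14): on (d) the weight is 22 less the opposing 7 gives net 15, > 14, so (d) meets the standard; on (e) the weight is 90 less the opposing 75 gives net 15, which does exceed 14, so (e) meets the standard.
  Stage 2 is satisfied; the insurer continues to bear the burden.
At Stage 3 the insurer must meet the balance of probabilities (weight exceeds 52): on (f) the weight is 77 less the opposing 24 gives net 53, which does exceed 52, so (f) meets the standard.
  The insurer carries Stage 3; the policyholder now bears the burden.
At Stage 4 the policyholder must meet a production showing (weight exceeds 14): on (g) the weight is 10, which does not exceed 14, so (g) does not meet the standard; on (h) the weight is 12, ≤ 14, so (h) does not meet the standard.
  Not every element is met, so the policyholder fails to carry Stage 4.
So the insurer prevails.

stage 4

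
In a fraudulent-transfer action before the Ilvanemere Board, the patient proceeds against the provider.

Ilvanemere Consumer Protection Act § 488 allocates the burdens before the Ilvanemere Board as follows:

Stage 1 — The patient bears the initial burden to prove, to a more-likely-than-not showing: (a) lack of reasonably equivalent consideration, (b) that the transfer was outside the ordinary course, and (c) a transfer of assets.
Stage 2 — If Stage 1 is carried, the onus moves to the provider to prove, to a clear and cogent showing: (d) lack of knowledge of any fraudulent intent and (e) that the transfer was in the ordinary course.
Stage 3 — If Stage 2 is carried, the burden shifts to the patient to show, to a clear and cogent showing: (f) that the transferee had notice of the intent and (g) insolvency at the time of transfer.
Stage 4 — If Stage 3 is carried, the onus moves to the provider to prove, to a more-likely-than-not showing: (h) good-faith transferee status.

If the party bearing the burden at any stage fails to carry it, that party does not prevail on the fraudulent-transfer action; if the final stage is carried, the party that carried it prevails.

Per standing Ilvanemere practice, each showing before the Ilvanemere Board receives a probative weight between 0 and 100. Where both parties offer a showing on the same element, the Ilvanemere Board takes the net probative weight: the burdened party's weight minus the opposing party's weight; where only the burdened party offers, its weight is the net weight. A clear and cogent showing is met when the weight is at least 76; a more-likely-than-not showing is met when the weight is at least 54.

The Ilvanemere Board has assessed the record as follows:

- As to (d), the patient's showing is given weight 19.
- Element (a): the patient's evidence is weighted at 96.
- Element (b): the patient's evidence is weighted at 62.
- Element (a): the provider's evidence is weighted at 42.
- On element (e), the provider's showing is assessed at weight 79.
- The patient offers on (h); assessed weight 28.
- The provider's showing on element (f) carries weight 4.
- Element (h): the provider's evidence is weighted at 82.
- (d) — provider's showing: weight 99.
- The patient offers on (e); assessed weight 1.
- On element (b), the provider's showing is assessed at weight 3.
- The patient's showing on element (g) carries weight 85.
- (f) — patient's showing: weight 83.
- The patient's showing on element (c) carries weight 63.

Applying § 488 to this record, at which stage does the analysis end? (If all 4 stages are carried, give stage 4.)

stage 4

Stage 1 — burden on patient; standard: a more-likely-than-not showing (weight is at least 54).
    (a): 96 − 42 = 54 ≥ 54 [met]
    (b): 62 − 3 = 59 ≥ 54 [met]
    (c): 63 ≥ 54 [met]
  All elements met. The burden passes to the provider.
Stage 2 — burden on provider; standard: a clear and cogent showing (weight is at least 76).
    (d): 99 − 19 = 80 ≥ 76 [met]
    (e): 79 − 1 = 78 ≥ 76 [met]
  Stage 2 carried; the burden shifts to the patient.
Stage 3 — burden on patient; standard: a clear and cogent showing (weight is at least 76).
    (f): 83 − 4 = 79 ≥ 76 [met]
    (g): 85 ≥ 76 [met]
  Stage 3 carried; the burden shifts to the provider.
Stage 4 — burden on provider; standard: a more-likely-than-not showing (weight is at least 54).
    (h): 82 − 28 = 54 ≥ 54 [met]
  Stage 4 carried; the final stage is satisfied.
With every stage satisfied, the provider prevails.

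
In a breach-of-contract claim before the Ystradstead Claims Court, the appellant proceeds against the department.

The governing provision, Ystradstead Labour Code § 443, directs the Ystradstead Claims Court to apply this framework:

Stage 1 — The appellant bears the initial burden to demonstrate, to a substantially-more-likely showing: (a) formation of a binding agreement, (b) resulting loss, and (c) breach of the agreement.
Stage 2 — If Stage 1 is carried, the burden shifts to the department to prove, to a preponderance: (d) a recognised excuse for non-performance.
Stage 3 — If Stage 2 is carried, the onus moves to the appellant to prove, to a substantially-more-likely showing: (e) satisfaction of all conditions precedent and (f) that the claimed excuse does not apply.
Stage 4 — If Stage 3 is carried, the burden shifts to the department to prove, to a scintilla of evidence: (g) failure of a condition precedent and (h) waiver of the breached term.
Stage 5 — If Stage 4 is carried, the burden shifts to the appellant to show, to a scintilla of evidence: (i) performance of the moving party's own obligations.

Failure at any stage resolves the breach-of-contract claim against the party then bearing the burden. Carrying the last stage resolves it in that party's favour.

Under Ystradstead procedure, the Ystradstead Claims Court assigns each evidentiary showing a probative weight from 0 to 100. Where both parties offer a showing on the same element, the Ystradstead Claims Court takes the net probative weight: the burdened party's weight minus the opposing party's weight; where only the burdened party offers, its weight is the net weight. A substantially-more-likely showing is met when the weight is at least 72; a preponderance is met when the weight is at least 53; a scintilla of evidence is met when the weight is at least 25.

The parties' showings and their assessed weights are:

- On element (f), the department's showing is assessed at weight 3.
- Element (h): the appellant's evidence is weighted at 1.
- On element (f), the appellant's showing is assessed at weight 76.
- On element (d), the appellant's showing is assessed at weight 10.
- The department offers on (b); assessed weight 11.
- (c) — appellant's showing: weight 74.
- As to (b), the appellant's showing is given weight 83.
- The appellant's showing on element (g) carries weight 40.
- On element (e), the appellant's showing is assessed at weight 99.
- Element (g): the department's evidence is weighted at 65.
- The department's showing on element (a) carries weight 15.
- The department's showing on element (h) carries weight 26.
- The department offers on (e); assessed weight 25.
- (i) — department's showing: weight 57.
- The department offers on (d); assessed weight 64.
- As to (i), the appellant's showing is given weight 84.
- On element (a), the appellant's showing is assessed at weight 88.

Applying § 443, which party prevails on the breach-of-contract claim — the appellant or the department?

At Stage 1 the appellant must meet a substantially-more-likely showing (weight is at least 72): on (a) the weight is 88 less the opposing 15 gives net 73, ≥ 72, so (a) meets the standard; on (b) the weight is 83 less the opposing 11 gives net 72, which does reach 72, so (b) meets the standard; on (c) the weight is 74, which does reach 72, so (c) meets the standard.
  Stage 1 carried; the burden shifts to the department.
At Stage 2 the department must meet a preponderance (weight is at least 53): on (d) the weight is 64 less the opposing 10 gives net 54, ≥ 53, so (d) meets the standard.
  Stage 2 is satisfied; the onus moves to the appellant.
At Stage 3 the appellant must meet a substantially-more-likely showing (weight is at least 72): on (e) the weight is 99 less the opposing 25 gives net 74, which does reach 72, so (e) meets the standard; on (f) the weight is 76 less the opposing 3 gives net 73, which does reach 72, so (f) meets the standard.
  Stage 3 is satisfied; the onus moves to the department.
At Stage 4 the department must meet a scintilla of evidence (weight is at least 25): on (g) the weight is 65 less the opposing 40 gives net 25, ≥ 25, so (g) meets the standard; on (h) the weight is 26 less the opposing 1 gives net 25, which does reach 25, so (h) meets the standard.
  The department carries Stage 4; the appellant now bears the burden.
At Stage 5 the appellant must meet a scintilla of evidence (weight is at least 25): on (i) the weight is 84 less the opposing 57 gives net 27, ≥ 25, so (i) meets the standard.
  The appellant carries the last stage.
All stages carried — the appellant prevails.

appellant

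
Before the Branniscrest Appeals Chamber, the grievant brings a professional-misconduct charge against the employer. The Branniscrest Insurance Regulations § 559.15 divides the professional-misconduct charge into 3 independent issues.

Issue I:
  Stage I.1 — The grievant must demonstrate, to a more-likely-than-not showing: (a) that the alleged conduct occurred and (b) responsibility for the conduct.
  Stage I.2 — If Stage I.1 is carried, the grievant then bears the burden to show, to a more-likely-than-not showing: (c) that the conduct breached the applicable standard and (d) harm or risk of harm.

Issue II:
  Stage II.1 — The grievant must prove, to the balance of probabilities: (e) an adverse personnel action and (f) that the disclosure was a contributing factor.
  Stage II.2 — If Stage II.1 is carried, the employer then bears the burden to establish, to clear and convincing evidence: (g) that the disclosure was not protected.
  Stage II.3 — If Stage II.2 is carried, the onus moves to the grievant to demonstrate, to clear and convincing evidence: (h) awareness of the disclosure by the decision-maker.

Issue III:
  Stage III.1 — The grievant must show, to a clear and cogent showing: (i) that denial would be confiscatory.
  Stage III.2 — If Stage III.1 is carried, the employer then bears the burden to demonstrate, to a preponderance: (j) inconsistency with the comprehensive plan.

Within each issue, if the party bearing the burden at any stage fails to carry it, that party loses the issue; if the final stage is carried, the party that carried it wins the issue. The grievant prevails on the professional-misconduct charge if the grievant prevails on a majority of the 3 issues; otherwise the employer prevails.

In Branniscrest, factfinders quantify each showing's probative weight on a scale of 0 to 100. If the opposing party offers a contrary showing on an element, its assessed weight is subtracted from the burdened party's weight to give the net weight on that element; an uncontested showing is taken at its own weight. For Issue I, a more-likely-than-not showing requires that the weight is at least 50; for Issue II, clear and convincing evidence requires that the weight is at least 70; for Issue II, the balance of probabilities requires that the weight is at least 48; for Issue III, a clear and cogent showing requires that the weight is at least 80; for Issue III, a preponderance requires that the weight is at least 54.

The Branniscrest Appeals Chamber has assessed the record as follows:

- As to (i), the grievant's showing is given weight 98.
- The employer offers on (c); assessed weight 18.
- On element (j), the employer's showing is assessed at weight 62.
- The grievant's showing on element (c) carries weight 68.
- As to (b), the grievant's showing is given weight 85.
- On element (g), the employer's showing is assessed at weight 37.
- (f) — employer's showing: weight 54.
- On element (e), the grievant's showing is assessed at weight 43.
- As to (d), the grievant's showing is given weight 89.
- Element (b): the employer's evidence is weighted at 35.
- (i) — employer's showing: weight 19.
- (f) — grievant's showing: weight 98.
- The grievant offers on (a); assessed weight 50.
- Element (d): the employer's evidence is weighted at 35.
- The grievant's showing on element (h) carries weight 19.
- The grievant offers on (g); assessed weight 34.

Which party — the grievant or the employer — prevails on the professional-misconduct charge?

— Issue I —
Stage I.1 — burden on grievant; standard: a more-likely-than-not showing (weight is at least 50).
    (a): 50 ≥ 50 [met]
    (b): 85 − 35 = 50 ≥ 50 [met]
  All elements met. The grievant retains the burden for Stage I.2.
Stage I.2 — burden on grievant; standard: a more-likely-than-not showing (weight is at least 50).
    (c): 68 − 18 = 50 ≥ 50 [met]
    (d): 89 − 35 = 54 ≥ 50 [met]
  The grievant carries the last stage.
All stages carried — the grievant prevails on this issue.
— Issue II —
Stage II.1 — burden on grievant; standard: the balance of probabilities (weight is at least 48).
    (e): 43 < 48 [not met]
    (f): 98 − 54 = 44 < 48 [not met]
  The grievant does not carry Stage II.1.
The analysis ends at Stage II.1; the employer prevails on this issue.
— Issue III —
At Stage III.1 the grievant must meet a clear and cogent showing (weight is at least 80): on (i) the weight is 98 less the opposing 19 gives net 79, < 80, so (i) does not meet the standard.
  Not every element is met, so the grievant fails to carry Stage III.1.
So the employer prevails on this issue.
Per-issue: Issue I → grievant; Issue II → employer; Issue III → employer. The grievant must prevail on a majority of issues; overall, the employer prevails.

employer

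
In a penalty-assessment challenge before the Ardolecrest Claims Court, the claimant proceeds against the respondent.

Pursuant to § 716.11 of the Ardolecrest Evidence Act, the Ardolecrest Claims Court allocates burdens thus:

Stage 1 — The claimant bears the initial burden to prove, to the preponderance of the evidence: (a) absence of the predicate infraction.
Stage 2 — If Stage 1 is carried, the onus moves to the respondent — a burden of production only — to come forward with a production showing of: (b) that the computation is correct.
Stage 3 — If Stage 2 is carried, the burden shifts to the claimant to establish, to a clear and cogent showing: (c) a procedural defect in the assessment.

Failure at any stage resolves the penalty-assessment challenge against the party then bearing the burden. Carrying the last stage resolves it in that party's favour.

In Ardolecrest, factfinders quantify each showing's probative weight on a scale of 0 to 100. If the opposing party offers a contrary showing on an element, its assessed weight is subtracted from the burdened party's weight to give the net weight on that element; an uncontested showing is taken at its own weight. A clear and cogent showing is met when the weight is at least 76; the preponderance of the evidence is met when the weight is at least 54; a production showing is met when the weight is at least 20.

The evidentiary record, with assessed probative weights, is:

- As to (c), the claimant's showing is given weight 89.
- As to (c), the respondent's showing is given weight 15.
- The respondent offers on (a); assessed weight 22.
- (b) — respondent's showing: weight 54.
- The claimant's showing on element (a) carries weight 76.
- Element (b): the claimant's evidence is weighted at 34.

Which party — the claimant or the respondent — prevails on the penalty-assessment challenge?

respondent

Stage 1 — burden on claimant; standard: the preponderance of the evidence (weight is at least 54).
    (a): 76 − 22 = 54 ≥ 54 [met]
  All elements met. The burden passes to the respondent.
Stage 2 — burden on respondent; standard: a production showing (weight is at least 20).
    (b): 54 − 34 = 20 ≥ 20 [met]
  The respondent carries Stage 2; the claimant now bears the burden.
Stage 3 — burden on claimant; standard: a clear and cogent showing (weight is at least 76).
    (c): 89 − 15 = 74 < 76 [not met]
  Not every element is met, so the claimant fails to carry Stage 3.
The respondent prevails.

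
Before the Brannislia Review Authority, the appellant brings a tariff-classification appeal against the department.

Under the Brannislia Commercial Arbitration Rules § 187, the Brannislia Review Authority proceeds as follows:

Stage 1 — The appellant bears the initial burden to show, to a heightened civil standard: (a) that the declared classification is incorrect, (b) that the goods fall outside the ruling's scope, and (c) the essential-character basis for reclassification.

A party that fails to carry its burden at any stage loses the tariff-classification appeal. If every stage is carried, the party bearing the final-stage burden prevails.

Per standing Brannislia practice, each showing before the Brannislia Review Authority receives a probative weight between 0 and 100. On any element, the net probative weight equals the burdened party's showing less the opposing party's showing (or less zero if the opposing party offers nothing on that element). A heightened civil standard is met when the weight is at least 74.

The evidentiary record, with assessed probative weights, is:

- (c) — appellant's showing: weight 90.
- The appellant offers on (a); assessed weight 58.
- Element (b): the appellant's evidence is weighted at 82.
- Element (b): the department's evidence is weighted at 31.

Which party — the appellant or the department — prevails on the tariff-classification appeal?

Stage 1 — burden on appellant; standard: a heightened civil standard (weight is at least 74).
    (a): 58 < 74 [not met]
    (b): 82 − 31 = 51 < 74 [not met]
    (c): 90 ≥ 74 [met]
  Not every element is met, so the appellant fails to carry Stage 1.
The department prevails.

department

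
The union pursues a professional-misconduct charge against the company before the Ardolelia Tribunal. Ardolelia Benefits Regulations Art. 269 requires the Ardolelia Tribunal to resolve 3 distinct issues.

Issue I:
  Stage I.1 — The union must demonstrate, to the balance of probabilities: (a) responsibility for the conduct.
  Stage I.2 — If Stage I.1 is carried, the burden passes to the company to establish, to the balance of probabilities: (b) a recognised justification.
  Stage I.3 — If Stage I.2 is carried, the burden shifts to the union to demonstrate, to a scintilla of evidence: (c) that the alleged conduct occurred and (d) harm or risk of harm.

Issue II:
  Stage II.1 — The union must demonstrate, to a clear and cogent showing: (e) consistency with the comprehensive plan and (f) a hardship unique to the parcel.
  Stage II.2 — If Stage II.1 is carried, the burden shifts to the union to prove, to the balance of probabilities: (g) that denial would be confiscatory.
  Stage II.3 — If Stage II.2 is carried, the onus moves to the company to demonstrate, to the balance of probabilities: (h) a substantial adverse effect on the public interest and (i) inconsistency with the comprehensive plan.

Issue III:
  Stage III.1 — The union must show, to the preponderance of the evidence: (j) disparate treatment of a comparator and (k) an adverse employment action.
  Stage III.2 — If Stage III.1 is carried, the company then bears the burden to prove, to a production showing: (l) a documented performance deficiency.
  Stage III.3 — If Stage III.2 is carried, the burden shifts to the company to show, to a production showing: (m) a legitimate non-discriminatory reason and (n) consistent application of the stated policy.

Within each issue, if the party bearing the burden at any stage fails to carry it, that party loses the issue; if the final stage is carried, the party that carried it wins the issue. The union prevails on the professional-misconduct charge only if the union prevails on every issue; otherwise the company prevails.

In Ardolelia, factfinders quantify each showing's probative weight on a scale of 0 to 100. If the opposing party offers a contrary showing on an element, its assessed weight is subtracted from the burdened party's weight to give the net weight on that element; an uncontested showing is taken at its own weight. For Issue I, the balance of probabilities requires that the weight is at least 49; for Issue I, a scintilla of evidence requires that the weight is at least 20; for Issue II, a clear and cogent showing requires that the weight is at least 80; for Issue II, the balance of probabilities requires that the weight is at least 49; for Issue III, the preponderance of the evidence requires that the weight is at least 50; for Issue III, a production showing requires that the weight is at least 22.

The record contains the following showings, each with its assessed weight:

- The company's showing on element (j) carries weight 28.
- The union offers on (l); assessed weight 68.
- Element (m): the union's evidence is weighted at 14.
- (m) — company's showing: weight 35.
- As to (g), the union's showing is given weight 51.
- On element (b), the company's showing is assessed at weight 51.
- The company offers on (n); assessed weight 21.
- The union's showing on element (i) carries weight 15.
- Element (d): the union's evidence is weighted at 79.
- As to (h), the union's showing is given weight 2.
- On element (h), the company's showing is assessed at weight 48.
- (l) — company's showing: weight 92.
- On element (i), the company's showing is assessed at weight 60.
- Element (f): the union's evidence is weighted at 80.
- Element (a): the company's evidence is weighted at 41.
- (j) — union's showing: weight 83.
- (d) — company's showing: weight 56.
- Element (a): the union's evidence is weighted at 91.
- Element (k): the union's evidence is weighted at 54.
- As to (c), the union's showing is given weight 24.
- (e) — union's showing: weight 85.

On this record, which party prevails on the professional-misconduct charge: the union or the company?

union

— Issue I —
At Stage I.1 the union must meet the balance of probabilities (weight is at least 49): on (a) the weight is 91 less the opposing 41 gives net 50, which does reach 49, so (a) meets the standard.
  All elements met. The burden passes to the company.
At Stage I.2 the company must meet the balance of probabilities (weight is at least 49): on (b) the weight is 51, ≥ 49, so (b) meets the standard.
  Stage I.2 carried; the burden shifts to the union.
At Stage I.3 the union must meet a scintilla of evidence (weight is at least 20): on (c) the weight is 24, which does reach 20, so (c) meets the standard; on (d) the weight is 79 less the opposing 56 gives net 23, which does reach 20, so (d) meets the standard.
  The union carries the last stage.
With every stage satisfied, the union prevails on this issue.
— Issue II —
At Stage II.1 the union must meet a clear and cogent showing (weight is at least 80): on (e) the weight is 85, ≥ 80, so (e) meets the standard; on (f) the weight is 80, ≥ 80, so (f) meets the standard.
  Stage II.1 carried; the burden remains with the union.
At Stage II.2 the union must meet the balance of probabilities (weight is at least 49): on (g) the weight is 51, which does reach 49, so (g) meets the standard.
  Stage II.2 is satisfied; the onus moves to the company.
At Stage II.3 the company must meet the balance of probabilities (weight is at least 49): on (h) the weight is 48 less the opposing 2 gives net 46, < 49, so (h) does not meet the standard; on (i) the weight is 60 less the opposing 15 gives net 45, < 49, so (i) does not meet the standard.
  Stage II.3 not carried; the company fails its burden.
So the union prevails on this issue.
— Issue III —
Stage III.1 (union, the preponderance of the evidence, weight is at least 50): (j) net 83−28=55 ≥ 50 — meets; (k) 54 ≥ 50 — meets.
  All elements met. The burden passes to the company.
Stage III.2 (company, a production showing, weight is at least 22): (l) net 92−68=24 ≥ 22 — meets.
  All elements met. The company retains the burden for Stage III.3.
Stage III.3 (company, a production showing, weight is at least 22): (m) net 35−14=21 < 22 — fails; (n) 21 < 22 — fails.
  The company does not carry Stage III.3.
The analysis ends at Stage III.3; the union prevails on this issue.
Per-issue: Issue I → union; Issue II → union; Issue III → union. The union must prevail on every issue; overall, the union prevails.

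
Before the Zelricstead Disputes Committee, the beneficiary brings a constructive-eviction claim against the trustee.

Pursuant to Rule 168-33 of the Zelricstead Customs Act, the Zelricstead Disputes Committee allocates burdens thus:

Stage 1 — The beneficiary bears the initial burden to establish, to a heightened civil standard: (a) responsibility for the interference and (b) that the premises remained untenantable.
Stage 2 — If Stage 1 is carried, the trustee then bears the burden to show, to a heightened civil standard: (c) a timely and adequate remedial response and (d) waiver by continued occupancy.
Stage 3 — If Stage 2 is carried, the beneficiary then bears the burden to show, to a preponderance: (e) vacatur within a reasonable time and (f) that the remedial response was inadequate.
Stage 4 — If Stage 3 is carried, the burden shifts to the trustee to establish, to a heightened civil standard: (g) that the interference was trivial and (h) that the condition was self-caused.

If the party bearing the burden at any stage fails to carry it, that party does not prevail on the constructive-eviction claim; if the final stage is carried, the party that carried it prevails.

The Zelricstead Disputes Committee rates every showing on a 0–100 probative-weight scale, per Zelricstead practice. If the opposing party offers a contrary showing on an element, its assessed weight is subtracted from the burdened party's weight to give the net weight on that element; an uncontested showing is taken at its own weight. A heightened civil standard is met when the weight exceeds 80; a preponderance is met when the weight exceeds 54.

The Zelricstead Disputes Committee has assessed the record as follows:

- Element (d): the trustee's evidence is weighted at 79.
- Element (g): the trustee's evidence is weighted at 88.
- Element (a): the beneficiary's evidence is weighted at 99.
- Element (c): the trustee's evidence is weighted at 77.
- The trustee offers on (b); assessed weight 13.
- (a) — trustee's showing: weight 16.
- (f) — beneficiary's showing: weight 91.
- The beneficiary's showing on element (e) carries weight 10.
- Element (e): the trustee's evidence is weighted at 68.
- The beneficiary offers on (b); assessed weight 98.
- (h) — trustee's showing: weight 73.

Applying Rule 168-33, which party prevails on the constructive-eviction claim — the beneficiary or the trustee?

Stage 1 — burden on beneficiary; standard: a heightened civil standard (weight exceeds 80).
    (a): 99 − 16 = 83 > 80 [met]
    (b): 98 − 13 = 85 > 80 [met]
  Stage 1 is satisfied; the onus moves to the trustee.
Stage 2 — burden on trustee; standard: a heightened civil standard (weight exceeds 80).
    (c): 77 ≤ 80 [not met]
    (d): 79 ≤ 80 [not met]
  Stage 2 not carried; the trustee fails its burden.
So the beneficiary prevails.

beneficiary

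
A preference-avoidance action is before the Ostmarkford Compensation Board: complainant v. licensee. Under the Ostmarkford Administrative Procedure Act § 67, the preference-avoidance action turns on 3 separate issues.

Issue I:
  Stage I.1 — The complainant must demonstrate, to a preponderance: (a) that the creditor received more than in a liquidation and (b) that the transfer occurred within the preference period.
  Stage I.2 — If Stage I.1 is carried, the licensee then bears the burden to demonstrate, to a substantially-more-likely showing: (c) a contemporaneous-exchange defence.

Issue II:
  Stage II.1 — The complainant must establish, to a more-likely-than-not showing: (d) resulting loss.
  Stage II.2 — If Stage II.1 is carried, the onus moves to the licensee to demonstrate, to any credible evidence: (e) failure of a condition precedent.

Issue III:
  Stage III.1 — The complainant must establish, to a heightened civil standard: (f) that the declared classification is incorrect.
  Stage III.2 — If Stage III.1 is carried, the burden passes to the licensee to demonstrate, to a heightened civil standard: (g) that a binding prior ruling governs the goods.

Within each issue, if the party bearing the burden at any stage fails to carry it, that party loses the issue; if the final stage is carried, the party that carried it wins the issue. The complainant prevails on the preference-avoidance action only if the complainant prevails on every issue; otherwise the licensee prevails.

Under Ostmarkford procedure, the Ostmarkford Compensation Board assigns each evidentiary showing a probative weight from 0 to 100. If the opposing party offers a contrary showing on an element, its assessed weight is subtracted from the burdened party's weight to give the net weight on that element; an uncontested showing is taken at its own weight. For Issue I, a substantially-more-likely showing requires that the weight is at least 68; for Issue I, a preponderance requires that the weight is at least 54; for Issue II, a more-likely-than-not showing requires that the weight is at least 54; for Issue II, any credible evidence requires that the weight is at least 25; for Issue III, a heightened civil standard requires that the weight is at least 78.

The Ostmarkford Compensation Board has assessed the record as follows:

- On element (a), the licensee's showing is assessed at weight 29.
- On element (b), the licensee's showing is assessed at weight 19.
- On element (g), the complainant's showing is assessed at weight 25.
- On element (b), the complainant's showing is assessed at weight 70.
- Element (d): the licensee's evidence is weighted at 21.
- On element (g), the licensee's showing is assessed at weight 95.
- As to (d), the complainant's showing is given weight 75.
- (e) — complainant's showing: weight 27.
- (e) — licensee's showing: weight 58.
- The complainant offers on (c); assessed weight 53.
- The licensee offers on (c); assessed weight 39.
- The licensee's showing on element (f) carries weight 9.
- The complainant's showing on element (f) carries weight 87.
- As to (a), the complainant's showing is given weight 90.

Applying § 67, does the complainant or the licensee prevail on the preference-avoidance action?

licensee

— Issue I —
Stage I.1 — burden on complainant; standard: a preponderance (weight is at least 54).
    (a): 90 − 29 = 61 ≥ 54 [met]
    (b): 70 − 19 = 51 < 54 [not met]
  Stage I.1 not carried; the complainant fails its burden.
The analysis ends at Stage I.1; the licensee prevails on this issue.
— Issue II —
At Stage II.1 the complainant must meet a more-likely-than-not showing (weight is at least 54): on (d) the weight is 75 less the opposing 21 gives net 54, ≥ 54, so (d) meets the standard.
  Stage II.1 is satisfied; the onus moves to the licensee.
At Stage II.2 the licensee must meet any credible evidence (weight is at least 25): on (e) the weight is 58 less the opposing 27 gives net 31, which does reach 25, so (e) meets the standard.
  Stage II.2 carried; the final stage is satisfied.
All stages carried — the licensee prevails on this issue.
— Issue III —
At Stage III.1 the complainant must meet a heightened civil standard (weight is at least 78): on (f) the weight is 87 less the opposing 9 gives net 78, which does reach 78, so (f) meets the standard.
  All elements met. The burden passes to the licensee.
At Stage III.2 the licensee must meet a heightened civil standard (weight is at least 78): on (g) the weight is 95 less the opposing 25 gives net 70, which does not reach 78, so (g) does not meet the standard.
  Not every element is met, so the licensee fails to carry Stage III.2.
The analysis ends at Stage III.2; the complainant prevails on this issue.
Per-issue: Issue I → licensee; Issue II → licensee; Issue III → complainant. The complainant must prevail on every issue; overall, the licensee prevails.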